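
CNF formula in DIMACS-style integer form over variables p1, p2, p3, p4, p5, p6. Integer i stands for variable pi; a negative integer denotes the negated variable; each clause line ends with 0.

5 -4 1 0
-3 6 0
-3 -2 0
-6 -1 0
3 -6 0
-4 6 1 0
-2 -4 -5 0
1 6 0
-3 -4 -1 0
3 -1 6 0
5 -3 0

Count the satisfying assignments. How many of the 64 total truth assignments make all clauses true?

The models are:
  p1=F p2=F p3=T p4=F p5=T p6=T
  p1=F p2=F p3=T p4=T p5=T p6=T
Count: 2.

2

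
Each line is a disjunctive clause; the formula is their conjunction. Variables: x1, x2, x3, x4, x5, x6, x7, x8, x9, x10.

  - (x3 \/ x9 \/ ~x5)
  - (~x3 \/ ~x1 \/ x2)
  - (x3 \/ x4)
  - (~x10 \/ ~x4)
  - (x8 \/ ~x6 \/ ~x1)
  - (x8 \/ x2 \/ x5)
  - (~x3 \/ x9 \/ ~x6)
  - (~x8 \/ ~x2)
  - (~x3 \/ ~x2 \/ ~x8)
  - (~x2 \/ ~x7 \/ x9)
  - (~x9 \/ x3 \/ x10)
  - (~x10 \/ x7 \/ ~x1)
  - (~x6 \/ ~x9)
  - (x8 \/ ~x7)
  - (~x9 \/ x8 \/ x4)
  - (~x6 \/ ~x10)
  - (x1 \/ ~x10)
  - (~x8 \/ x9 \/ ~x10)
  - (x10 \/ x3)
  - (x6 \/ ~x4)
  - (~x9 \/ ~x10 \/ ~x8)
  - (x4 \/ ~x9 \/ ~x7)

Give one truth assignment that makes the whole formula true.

Set x1 = False and propagate.
  then x10 is forced to False.
  then x3 is forced to True.
Try x2 = False.
Try x4 = False.
The remaining clauses are satisfied by x5 = True, x6 = False, x7 = False, x8 = True, x9 = True.

x1=False, x2=False, x3=True, x4=False, x5=True, x6=False, x7=False, x8=True, x9=True, x10=False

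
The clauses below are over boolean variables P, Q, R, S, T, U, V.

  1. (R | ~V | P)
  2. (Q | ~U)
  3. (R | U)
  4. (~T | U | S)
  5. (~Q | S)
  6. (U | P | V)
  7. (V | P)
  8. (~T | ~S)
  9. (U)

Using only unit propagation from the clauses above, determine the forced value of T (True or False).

False

Unit clause (U) sets U = True.
From (~U | Q) and U = True: Q = True.
(S | ~Q) with Q = True leaves only S, so S = True.
From (~T | ~S) and S = True: T = False.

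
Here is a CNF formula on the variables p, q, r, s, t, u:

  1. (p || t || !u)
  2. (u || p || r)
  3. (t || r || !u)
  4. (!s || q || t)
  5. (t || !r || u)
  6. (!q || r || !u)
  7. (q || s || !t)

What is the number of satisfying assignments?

23

Split on t, then u.
  t=T, u=T: p free; 4 ways for (q,r,s) × 2^1 = 8.
  t=T, u=F: 9 of the 16 assignments to (p,q,r,s) work.
  t=F, u=T: remaining (p,q,r,s) ∈ {(T,F,T,F); (T,T,T,F); (T,T,T,T)} — 3.
  t=F, u=F: remaining (p,q,r,s) ∈ {(T,F,F,F); (T,T,F,F); (T,T,F,T)} — 3.
Total: 8 + 9 + 3 + 3 = 23.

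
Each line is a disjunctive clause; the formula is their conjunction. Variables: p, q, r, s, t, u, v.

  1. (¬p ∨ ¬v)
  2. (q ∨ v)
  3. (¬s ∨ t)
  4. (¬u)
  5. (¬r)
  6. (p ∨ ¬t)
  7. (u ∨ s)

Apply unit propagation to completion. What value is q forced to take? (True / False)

True

(¬u) stands alone — u = False.
(¬r) is a unit clause: r = False.
In (s ∨ u), u is now false; s must hold, so s = True.
In (¬s ∨ t), ¬s is now false; t must hold, so t = True.
(p ∨ ¬t) with t = True leaves only p, so p = True.
From (¬v ∨ ¬p) and p = True: v = False.
(v ∨ q) with v = False leaves only q, so q = True.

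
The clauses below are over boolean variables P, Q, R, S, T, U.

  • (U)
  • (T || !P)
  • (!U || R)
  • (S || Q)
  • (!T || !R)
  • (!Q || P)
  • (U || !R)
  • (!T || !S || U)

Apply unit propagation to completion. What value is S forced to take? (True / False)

(U) stands alone — U = True.
(!U || R): since U = True, the clause reduces to (R). R = True.
(!R || !T) with R = True leaves only !T, so T = False.
(T || !P) with T = False leaves only !P, so P = False.
From (!Q || P) and P = False: Q = False.
In (Q || S), Q is now false; S must hold, so S = True.

True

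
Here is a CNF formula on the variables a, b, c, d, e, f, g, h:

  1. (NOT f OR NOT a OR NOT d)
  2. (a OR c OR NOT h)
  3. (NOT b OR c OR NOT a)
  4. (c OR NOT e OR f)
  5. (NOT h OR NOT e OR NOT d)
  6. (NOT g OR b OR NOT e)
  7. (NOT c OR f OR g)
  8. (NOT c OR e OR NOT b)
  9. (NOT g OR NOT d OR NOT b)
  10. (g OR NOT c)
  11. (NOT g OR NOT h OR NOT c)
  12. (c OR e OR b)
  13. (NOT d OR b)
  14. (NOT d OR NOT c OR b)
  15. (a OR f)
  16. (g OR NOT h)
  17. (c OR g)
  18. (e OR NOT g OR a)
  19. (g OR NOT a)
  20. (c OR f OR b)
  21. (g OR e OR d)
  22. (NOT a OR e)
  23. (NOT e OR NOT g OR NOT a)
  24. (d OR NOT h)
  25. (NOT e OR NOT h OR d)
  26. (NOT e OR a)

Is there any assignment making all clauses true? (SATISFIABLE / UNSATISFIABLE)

UNSATISFIABLE

c = True:
  a = True:
    propagation gives e=True; an empty clause results — contradiction.
  a = False:
    propagation gives f=True, e=True; an empty clause results — contradiction.
c = False:
  e = True:
    propagation gives f=True, b=True, a=False; an empty clause results — contradiction.
  e = False:
    propagation gives b=True, a=False; an empty clause results — contradiction.
Every branch closes, so no satisfying assignment exists.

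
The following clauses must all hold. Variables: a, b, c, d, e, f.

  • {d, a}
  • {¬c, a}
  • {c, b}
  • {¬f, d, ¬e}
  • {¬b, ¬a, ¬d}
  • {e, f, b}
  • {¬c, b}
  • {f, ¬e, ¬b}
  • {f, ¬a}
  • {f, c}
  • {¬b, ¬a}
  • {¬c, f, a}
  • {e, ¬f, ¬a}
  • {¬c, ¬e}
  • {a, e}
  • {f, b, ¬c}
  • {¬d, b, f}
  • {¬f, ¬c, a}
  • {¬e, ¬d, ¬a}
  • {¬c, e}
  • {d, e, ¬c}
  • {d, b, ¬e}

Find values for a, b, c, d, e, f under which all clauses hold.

a=False, b=True, c=False, d=True, e=True, f=True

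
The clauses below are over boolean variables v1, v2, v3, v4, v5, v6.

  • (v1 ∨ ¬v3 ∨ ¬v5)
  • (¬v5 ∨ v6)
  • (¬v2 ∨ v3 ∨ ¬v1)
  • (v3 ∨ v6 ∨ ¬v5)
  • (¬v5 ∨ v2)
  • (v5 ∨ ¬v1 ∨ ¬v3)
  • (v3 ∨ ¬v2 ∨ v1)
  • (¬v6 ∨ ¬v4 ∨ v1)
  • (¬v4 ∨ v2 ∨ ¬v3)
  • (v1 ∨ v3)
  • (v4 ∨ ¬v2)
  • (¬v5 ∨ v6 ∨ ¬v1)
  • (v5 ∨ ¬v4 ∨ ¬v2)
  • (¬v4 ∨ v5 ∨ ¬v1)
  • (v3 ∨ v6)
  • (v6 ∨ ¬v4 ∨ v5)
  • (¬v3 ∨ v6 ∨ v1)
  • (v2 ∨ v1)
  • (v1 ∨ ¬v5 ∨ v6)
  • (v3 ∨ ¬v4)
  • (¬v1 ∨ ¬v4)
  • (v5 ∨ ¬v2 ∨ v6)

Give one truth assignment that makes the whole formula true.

Branch on v1: take v1 = True.
  then v4 is forced to False.
  then v2 is forced to False.
  then v5 is forced to False.
  then v3 is forced to False.
  then v6 is forced to True.
Every clause has at least one true literal under this assignment.

v1 = 1, v2 = 0, v3 = 0, v4 = 0, v5 = 0, v6 = 1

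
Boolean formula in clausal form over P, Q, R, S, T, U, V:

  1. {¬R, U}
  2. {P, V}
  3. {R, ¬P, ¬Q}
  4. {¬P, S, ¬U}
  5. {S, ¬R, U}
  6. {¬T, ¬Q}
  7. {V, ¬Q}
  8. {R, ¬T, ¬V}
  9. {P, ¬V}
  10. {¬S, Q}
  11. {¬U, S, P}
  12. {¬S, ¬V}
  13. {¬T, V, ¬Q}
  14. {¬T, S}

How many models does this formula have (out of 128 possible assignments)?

Satisfying assignments:
  P=T Q=F R=F S=F T=F U=F V=F
  P=T Q=F R=F S=F T=F U=F V=T
Count: 2.

2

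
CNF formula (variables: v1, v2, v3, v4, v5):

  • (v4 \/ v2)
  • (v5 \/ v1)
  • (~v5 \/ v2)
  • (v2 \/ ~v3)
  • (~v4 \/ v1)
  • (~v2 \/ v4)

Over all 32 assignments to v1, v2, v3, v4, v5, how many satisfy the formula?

5

Satisfying assignments:
  v1=T v2=F v3=F v4=T v5=F
  v1=T v2=T v3=F v4=T v5=F
  v1=T v2=T v3=F v4=T v5=T
  v1=T v2=T v3=T v4=T v5=F
  v1=T v2=T v3=T v4=T v5=T
That's 5 in total.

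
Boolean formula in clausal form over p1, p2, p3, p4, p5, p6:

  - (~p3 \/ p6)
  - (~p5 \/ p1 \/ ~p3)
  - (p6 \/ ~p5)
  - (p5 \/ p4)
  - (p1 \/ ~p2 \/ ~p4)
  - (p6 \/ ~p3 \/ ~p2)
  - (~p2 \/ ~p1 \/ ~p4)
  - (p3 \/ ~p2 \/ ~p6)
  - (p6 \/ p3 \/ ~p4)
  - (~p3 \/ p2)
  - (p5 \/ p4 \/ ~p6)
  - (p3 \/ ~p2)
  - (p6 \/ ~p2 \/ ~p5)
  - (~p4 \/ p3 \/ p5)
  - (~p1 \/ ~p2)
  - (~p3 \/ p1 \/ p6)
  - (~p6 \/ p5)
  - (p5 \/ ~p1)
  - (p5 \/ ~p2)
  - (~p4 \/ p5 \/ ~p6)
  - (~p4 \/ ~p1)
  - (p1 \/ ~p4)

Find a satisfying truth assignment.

Branch on p1: take p1 = True.
  then p2 is forced to False.
  then p3 is forced to False.
  then p5 is forced to True.
  then p6 is forced to True.
  then p4 is forced to False.

p1=T, p2=F, p3=F, p4=F, p5=T, p6=T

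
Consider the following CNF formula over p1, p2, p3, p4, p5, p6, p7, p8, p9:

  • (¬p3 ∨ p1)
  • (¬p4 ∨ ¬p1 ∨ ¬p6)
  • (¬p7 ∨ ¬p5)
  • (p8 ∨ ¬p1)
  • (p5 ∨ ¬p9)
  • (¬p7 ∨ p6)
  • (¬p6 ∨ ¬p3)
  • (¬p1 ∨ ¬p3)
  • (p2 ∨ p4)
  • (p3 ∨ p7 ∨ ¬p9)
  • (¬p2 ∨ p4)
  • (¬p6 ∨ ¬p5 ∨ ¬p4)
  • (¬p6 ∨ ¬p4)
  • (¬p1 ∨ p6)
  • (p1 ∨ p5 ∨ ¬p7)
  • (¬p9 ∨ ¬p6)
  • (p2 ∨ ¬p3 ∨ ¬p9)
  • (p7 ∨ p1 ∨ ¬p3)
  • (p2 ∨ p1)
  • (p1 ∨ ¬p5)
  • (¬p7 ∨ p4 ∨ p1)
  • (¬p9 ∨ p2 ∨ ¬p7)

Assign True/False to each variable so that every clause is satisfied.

p1=0  p2=1  p3=0  p4=1  p5=0  p6=0  p7=0  p8=1  p9=0

Pure literal: p8 appears only positively; assign p8 = True.
p9 occurs only negated in the remaining clauses — set p9 = False.
Try p1 = False.
  then p3 is forced to False.
  then p2 is forced to True.
  then p4 is forced to True.
  then p6 is forced to False.
  then p7 is forced to False.
  then p5 is forced to False.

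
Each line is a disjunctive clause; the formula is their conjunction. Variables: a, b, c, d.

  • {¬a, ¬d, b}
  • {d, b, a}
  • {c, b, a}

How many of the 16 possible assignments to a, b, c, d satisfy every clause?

Case analysis on a and b:
  a=1, b=1: remaining (c,d) ∈ {(0,0); (0,1); (1,0); (1,1)} — 4.
  a=1, b=0: remaining (c,d) ∈ {(0,0); (1,0)} — 2.
  a=0, b=1: remaining (c,d) ∈ {(0,0); (0,1); (1,0); (1,1)} — 4.
  a=0, b=0: remaining (c,d) ∈ {(1,1)} — 1.
Total: 4 + 2 + 4 + 1 = 11.

11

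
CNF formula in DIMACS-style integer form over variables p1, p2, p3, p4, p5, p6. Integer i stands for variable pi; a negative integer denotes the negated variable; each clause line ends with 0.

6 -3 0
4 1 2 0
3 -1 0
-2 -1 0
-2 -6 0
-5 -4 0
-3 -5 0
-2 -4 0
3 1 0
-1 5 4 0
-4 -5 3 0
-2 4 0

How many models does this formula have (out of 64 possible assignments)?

2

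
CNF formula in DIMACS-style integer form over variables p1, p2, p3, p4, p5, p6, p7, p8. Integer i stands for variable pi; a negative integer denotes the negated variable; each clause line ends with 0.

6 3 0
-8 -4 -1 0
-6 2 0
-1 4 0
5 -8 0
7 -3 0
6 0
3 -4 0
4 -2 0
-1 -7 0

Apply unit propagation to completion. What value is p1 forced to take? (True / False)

False

(p6) stands alone — p6 = True.
From (!p6 || p2) and p6 = True: p2 = True.
(!p2 || p4) with p2 = True leaves only p4, so p4 = True.
(p3 || !p4): since p4 = True, the clause reduces to (p3). p3 = True.
In (!p3 || p7), !p3 is now false; p7 must hold, so p7 = True.
(!p1 || !p7) with p7 = True leaves only !p1, so p1 = False.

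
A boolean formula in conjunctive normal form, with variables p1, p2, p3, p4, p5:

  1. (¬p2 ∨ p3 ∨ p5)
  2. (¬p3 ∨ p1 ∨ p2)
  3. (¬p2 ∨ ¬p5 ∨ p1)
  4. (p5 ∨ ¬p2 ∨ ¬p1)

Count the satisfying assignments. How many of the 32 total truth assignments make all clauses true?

Split on p2, then p1.
  p2=1, p1=1: remaining (p3,p4,p5) ∈ {(0,0,1); (0,1,1); (1,0,1); (1,1,1)} — 4.
  p2=1, p1=0: remaining (p3,p4,p5) ∈ {(1,0,0); (1,1,0)} — 2.
  p2=0, p1=1: p3, p4, p5 free → 2^3 = 8.
  p2=0, p1=0: remaining (p3,p4,p5) ∈ {(0,0,0); (0,0,1); (0,1,0); (0,1,1)} — 4.
Total: 4 + 2 + 8 + 4 = 18.

18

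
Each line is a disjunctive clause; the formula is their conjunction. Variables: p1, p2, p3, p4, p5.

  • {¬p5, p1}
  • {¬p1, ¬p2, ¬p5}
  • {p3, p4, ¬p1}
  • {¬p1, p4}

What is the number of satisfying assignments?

Split on p1, then p4.
  p1=T, p4=T: p3 free; 3 ways for (p2,p5) × 2^1 = 6.
  p1=T, p4=F: a clause becomes empty — 0.
  p1=F, p4=T: remaining (p2,p3,p5) ∈ {(F,F,F); (F,T,F); (T,F,F); (T,T,F)} — 4.
  p1=F, p4=F: remaining (p2,p3,p5) ∈ {(F,F,F); (F,T,F); (T,F,F); (T,T,F)} — 4.
Total: 6 + 0 + 4 + 4 = 14.

14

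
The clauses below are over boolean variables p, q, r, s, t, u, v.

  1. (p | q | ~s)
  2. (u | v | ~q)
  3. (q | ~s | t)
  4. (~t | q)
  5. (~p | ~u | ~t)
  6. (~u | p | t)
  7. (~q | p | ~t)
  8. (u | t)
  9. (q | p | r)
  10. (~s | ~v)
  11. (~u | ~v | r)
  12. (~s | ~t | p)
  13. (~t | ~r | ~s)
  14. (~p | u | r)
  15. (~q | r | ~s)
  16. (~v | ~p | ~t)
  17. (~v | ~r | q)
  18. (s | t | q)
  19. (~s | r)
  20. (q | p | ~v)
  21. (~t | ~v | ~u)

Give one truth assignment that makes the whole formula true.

p=True, q=True, r=True, s=True, t=False, u=True, v=False

Branch on p: take p = True.
Branch on q: take q = True.
For the remaining variables, r = True, s = True, t = False, u = True, v = False works.
Every clause has at least one true literal under this assignment.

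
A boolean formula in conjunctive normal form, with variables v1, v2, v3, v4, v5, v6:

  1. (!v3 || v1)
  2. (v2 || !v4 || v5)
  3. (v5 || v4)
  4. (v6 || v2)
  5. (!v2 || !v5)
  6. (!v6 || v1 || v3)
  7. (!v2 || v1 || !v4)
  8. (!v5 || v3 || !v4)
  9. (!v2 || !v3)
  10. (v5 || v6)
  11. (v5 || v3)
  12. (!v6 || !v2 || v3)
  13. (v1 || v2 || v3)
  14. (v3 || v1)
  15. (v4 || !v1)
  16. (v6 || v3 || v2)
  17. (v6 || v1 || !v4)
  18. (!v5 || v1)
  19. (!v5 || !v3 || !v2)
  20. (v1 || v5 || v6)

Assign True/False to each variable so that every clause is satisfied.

Set v1 = True and propagate.
  then v4 is forced to True.
For the remaining variables, v2 = False, v3 = True, v5 = True, v6 = True works.

v1 = True, v2 = False, v3 = True, v4 = True, v5 = True, v6 = True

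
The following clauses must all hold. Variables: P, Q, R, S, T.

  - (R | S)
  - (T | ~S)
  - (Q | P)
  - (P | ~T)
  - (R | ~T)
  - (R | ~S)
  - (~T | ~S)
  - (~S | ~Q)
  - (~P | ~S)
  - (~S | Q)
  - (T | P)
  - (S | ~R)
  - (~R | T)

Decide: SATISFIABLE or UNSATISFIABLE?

UNSATISFIABLE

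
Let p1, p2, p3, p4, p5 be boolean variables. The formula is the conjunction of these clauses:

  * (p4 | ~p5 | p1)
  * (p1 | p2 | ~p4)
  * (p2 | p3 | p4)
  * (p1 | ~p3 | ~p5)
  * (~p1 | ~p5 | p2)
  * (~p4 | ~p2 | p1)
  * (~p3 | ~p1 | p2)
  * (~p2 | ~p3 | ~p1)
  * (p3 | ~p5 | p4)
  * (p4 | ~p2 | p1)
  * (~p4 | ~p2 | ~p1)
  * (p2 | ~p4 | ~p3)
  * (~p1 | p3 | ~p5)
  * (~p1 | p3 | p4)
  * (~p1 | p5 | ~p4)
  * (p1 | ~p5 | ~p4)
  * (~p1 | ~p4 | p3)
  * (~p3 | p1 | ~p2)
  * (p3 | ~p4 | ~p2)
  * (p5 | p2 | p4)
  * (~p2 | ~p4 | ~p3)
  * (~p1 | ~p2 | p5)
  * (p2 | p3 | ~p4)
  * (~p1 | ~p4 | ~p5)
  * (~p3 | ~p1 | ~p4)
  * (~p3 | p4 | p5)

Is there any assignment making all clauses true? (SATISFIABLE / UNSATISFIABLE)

p4 = True:
  p1 = True:
    propagation gives p2=False, p5=False; an empty clause results — contradiction.
  p1 = False:
    propagation gives p2=True; an empty clause results — contradiction.
p4 = False:
  p1 = True:
    propagation gives p3=True, p2=True; an empty clause results — contradiction.
  p1 = False:
    propagation gives p5=False, p2=False; an empty clause results — contradiction.
Every branch closes, so no satisfying assignment exists.

UNSATISFIABLE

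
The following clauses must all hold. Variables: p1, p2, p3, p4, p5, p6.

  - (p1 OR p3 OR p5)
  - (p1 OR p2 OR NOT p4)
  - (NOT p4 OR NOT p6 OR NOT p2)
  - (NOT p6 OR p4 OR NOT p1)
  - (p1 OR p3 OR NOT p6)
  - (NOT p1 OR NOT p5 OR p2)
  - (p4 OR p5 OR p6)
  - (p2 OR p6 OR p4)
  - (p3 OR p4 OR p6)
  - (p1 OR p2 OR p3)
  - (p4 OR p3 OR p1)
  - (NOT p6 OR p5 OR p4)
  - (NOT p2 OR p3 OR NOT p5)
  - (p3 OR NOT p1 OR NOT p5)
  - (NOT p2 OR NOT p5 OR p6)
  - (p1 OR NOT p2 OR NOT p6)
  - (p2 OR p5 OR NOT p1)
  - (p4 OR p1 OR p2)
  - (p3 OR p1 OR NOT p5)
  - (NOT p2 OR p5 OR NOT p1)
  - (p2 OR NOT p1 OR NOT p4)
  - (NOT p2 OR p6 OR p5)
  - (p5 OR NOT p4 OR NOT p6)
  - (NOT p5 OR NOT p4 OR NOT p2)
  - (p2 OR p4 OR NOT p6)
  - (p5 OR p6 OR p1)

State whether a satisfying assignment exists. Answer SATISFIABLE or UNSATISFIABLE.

p1 = True:
  p2 = True:
    propagation gives p5=True, p3=True, p6=True, p4=False; an empty clause results — contradiction.
  p2 = False:
    propagation gives p5=False; an empty clause results — contradiction.
p1 = False:
  p6 = True:
    propagation gives p3=True, p2=False, p4=False; an empty clause results — contradiction.
  p6 = False:
    propagation gives p5=True, p2=False, p4=False; an empty clause results — contradiction.
Every branch closes, so no satisfying assignment exists.

UNSATISFIABLE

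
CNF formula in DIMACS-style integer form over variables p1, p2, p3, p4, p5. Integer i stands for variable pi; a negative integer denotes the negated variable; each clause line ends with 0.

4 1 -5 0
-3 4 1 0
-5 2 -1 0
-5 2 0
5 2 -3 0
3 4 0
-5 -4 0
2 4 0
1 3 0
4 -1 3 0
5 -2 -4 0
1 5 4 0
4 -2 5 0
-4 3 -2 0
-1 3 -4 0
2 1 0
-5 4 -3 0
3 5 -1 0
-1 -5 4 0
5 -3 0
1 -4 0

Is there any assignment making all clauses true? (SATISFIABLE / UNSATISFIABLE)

UNSATISFIABLE

p4 = True:
  propagation gives p5=False, p2=False, p3=False, p1=True; an empty clause results — contradiction.
p4 = False:
  propagation gives p3=True, p1=True, p2=True, p5=True; an empty clause results — contradiction.
Every branch closes, so no satisfying assignment exists.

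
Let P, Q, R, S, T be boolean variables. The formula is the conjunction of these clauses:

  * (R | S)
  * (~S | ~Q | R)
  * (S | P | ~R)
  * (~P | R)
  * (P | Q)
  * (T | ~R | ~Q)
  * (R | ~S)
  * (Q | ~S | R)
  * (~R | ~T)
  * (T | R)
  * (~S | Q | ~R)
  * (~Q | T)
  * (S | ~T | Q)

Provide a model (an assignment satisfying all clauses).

P=1, Q=0, R=1, S=0, T=0

Set P = True and propagate.
  then R is forced to True.
  then T is forced to False.
  then Q is forced to False.
  then S is forced to False.
Every clause has at least one true literal under this assignment.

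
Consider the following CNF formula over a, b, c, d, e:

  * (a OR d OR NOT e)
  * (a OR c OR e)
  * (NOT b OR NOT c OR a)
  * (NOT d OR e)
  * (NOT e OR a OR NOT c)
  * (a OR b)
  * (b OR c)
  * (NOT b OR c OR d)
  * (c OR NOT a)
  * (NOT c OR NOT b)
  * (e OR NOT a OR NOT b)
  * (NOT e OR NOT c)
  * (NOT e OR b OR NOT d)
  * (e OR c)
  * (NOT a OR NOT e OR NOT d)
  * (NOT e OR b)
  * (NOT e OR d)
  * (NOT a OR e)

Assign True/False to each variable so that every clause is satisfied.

a = 0  b = 1  c = 0  d = 1  e = 1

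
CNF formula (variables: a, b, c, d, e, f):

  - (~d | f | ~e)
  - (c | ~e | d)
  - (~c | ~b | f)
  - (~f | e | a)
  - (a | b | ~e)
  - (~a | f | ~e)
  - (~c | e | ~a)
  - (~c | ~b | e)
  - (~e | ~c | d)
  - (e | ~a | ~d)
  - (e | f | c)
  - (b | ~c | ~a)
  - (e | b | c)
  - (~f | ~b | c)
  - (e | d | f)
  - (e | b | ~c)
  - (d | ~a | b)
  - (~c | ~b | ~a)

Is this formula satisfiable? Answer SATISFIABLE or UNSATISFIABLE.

SATISFIABLE

Try a = True.
Set b = False and propagate.
  then c is forced to False.
  then e is forced to True.
  then d is forced to True.
  then f is forced to True.
So a = True  b = False  c = False  d = True  e = True  f = True is a satisfying assignment.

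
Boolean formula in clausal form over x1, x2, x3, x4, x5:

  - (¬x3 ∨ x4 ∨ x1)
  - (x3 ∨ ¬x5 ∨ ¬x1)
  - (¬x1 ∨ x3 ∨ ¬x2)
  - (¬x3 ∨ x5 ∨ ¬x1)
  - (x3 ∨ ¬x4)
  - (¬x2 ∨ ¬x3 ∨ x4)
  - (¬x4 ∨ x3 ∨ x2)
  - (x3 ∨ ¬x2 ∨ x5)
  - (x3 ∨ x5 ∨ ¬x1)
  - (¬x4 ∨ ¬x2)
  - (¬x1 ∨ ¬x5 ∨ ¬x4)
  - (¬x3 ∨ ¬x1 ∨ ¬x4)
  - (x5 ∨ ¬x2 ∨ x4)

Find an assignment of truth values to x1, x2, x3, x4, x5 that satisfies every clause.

Set x1 = False and propagate.
Set x2 = False and propagate.
Set x3 = True and propagate.
  then x4 is forced to True.
x5 is now unconstrained; take x5 = True.

x1=F  x2=F  x3=T  x4=T  x5=T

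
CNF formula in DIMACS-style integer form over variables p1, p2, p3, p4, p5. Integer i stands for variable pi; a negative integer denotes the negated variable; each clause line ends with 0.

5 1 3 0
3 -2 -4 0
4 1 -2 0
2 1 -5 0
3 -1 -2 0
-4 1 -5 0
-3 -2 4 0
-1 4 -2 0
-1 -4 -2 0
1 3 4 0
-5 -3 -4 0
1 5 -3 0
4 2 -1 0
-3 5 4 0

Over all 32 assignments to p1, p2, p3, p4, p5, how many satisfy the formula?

The models are:
  p1=1 p2=0 p3=0 p4=1 p5=0
  p1=1 p2=0 p3=0 p4=1 p5=1
  p1=1 p2=0 p3=1 p4=1 p5=0
That's 3 in total.

3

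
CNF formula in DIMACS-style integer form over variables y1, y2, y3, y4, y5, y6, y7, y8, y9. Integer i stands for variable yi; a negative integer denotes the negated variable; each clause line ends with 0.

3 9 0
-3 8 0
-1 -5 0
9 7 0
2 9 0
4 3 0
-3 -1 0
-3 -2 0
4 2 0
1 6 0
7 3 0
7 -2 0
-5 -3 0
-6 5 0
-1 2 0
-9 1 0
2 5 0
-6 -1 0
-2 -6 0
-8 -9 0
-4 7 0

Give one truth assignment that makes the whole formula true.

y1 = True  y2 = True  y3 = False  y4 = True  y5 = False  y6 = False  y7 = True  y8 = False  y9 = True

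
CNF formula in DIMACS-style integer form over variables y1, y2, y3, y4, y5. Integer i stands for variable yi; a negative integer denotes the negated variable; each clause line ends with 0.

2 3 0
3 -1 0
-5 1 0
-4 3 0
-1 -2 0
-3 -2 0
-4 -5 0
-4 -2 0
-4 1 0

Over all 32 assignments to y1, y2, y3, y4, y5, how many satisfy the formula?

The models are:
  y1=0 y2=0 y3=1 y4=0 y5=0
  y1=0 y2=1 y3=0 y4=0 y5=0
  y1=1 y2=0 y3=1 y4=0 y5=0
  y1=1 y2=0 y3=1 y4=0 y5=1
  y1=1 y2=0 y3=1 y4=1 y5=0
That's 5 in total.

5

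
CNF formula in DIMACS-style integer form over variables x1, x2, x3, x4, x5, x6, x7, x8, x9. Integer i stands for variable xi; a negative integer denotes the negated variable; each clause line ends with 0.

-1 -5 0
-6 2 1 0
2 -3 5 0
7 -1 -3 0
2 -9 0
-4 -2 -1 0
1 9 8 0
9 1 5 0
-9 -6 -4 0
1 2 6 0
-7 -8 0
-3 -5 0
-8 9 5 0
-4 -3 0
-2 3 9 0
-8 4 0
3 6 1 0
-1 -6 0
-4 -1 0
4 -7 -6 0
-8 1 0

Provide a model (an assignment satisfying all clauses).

x1 = 1, x2 = 1, x3 = 1, x4 = 0, x5 = 0, x6 = 0, x7 = 1, x8 = 0, x9 = 1

Check each clause:
  1. (~x1 | ~x5) — ~x5 is true.
  2. (~x6 | x2 | x1) — x1 is true.
  3. (x2 | ~x3 | x5) — x2 is true.
  4. (~x3 | ~x1 | x7) — x7 is true.
  5. (x2 | ~x9) — x2 is true.
  6. (~x4 | ~x2 | ~x1) — ~x4 is true.
  7. (x8 | x9 | x1) — x1 is true.
  8. (x9 | x1 | x5) — x1 is true.
  9. (~x9 | ~x6 | ~x4) — ~x6 is true.
  10. (x2 | x1 | x6) — x1 is true.
  11. (~x7 | ~x8) — ~x8 is true.
  12. (~x5 | ~x3) — ~x5 is true.
  13. (~x8 | x9 | x5) — ~x8 is true.
  14. (~x4 | ~x3) — ~x4 is true.
  15. (x9 | ~x2 | x3) — x9 is true.
  16. (x4 | ~x8) — ~x8 is true.
  17. (x3 | x1 | x6) — x1 is true.
  18. (~x1 | ~x6) — ~x6 is true.
  19. (~x1 | ~x4) — ~x4 is true.
  20. (~x7 | ~x6 | x4) — ~x6 is true.
  21. (~x8 | x1) — ~x8 is true.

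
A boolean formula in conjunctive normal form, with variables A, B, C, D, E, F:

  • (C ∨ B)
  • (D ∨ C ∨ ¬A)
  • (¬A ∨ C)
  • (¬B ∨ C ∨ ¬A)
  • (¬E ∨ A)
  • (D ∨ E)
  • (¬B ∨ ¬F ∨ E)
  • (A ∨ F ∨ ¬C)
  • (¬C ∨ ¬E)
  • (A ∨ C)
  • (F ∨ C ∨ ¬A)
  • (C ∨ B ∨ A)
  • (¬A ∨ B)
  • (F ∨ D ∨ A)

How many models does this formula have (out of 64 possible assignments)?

2

The models are:
  A=0 B=0 C=1 D=1 E=0 F=1
  A=1 B=1 C=1 D=1 E=0 F=0
That's 2 in total.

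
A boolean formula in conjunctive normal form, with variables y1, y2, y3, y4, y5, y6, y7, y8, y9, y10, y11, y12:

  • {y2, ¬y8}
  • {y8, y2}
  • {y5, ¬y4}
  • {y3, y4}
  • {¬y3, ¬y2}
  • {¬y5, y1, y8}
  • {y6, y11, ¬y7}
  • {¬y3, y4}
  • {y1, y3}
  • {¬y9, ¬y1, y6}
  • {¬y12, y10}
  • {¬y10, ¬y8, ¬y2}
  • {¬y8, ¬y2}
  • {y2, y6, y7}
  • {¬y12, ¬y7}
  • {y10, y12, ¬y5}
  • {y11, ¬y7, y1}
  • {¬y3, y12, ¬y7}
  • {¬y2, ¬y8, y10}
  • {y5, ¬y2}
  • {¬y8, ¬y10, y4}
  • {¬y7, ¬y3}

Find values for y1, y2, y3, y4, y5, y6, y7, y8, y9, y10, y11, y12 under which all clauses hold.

Pure literal: y6 appears only positively; assign y6 = True.
Try y1 = True.
For the remaining variables, y2 = True, y3 = False, y4 = True, y5 = True, y7 = False, y8 = False, y9 = True, y10 = True, y11 = False, y12 = False works.
Every clause has at least one true literal under this assignment.

y1=1, y2=1, y3=0, y4=1, y5=1, y6=1, y7=0, y8=0, y9=1, y10=1, y11=0, y12=0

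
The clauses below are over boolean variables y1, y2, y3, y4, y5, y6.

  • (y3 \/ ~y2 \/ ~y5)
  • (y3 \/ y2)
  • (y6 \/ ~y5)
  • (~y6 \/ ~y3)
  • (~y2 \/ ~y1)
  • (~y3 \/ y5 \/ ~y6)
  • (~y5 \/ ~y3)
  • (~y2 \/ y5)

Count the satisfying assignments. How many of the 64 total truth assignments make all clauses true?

Satisfying assignments:
  y1=F y2=F y3=T y4=F y5=F y6=F
  y1=F y2=F y3=T y4=T y5=F y6=F
  y1=T y2=F y3=T y4=F y5=F y6=F
  y1=T y2=F y3=T y4=T y5=F y6=F
That's 4 in total.

4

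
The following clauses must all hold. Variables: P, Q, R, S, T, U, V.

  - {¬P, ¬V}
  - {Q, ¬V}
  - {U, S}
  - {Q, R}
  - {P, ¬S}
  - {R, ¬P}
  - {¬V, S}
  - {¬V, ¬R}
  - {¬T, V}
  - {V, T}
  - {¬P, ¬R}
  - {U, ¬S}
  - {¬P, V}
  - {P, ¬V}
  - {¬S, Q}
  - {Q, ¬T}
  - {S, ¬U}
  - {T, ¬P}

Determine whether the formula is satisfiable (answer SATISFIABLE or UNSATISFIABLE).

V = True:
  propagation gives P=False; an empty clause results — contradiction.
V = False:
  propagation gives T=False; an empty clause results — contradiction.
Every branch closes, so no satisfying assignment exists.

UNSATISFIABLE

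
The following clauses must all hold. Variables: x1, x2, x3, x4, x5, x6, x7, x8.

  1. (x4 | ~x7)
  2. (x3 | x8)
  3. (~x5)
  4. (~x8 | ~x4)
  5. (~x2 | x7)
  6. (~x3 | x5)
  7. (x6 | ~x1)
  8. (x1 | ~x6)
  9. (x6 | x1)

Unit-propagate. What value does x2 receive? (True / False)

False

Unit clause (~x5) sets x5 = False.
In (x5 | ~x3), x5 is now false; ~x3 must hold, so x3 = False.
From (x8 | x3) and x3 = False: x8 = True.
(~x8 | ~x4): since x8 = True, the clause reduces to (~x4). x4 = False.
(~x7 | x4) with x4 = False leaves only ~x7, so x7 = False.
(x7 | ~x2): since x7 = False, the clause reduces to (~x2). x2 = False.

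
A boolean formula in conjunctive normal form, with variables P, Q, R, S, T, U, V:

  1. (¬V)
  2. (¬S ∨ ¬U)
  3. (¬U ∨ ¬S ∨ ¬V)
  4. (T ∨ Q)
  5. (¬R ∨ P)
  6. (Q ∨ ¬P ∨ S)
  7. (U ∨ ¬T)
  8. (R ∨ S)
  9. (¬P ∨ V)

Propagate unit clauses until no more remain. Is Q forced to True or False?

True

(¬V) is a unit clause: V = False.
(V ∨ ¬P) with V = False leaves only ¬P, so P = False.
From (P ∨ ¬R) and P = False: R = False.
From (R ∨ S) and R = False: S = True.
(¬U ∨ ¬S): since S = True, the clause reduces to (¬U). U = False.
From (¬T ∨ U) and U = False: T = False.
From (Q ∨ T) and T = False: Q = True.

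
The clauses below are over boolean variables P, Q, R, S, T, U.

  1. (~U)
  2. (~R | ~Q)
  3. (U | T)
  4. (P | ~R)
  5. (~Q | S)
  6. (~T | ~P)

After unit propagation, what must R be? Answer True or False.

(~U) stands alone — U = False.
(U | T): since U = False, the clause reduces to (T). T = True.
From (~T | ~P) and T = True: P = False.
(P | ~R): since P = False, the clause reduces to (~R). R = False.

False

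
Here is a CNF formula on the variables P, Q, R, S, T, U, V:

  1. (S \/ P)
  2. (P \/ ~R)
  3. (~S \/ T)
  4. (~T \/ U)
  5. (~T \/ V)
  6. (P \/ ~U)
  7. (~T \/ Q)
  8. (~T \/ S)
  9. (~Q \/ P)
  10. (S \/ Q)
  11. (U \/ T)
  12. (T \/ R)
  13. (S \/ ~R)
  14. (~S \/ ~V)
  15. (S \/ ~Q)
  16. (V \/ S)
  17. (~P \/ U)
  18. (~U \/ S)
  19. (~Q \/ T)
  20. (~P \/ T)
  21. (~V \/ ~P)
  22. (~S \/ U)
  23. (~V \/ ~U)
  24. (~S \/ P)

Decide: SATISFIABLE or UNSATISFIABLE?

UNSATISFIABLE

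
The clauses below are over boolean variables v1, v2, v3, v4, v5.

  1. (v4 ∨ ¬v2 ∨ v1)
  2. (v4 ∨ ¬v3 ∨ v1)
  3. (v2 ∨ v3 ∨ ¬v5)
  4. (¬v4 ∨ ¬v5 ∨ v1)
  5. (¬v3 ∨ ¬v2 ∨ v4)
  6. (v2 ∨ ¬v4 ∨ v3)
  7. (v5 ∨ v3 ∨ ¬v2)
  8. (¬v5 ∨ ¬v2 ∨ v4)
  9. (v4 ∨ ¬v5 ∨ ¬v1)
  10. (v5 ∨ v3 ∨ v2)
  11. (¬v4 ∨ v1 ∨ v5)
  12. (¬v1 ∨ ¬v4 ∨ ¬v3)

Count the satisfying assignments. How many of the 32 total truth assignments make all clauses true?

2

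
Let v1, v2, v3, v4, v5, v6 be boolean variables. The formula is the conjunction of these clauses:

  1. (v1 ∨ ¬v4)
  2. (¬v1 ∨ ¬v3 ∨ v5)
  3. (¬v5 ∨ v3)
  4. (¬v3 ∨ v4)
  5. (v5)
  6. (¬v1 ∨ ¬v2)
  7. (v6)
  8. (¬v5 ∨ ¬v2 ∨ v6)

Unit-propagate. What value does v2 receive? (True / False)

False

Unit clause (v5) sets v5 = True.
(¬v5 ∨ v3): since v5 = True, the clause reduces to (v3). v3 = True.
(¬v3 ∨ v4): since v3 = True, the clause reduces to (v4). v4 = True.
(¬v4 ∨ v1): since v4 = True, the clause reduces to (v1). v1 = True.
(¬v2 ∨ ¬v1): since v1 = True, the clause reduces to (¬v2). v2 = False.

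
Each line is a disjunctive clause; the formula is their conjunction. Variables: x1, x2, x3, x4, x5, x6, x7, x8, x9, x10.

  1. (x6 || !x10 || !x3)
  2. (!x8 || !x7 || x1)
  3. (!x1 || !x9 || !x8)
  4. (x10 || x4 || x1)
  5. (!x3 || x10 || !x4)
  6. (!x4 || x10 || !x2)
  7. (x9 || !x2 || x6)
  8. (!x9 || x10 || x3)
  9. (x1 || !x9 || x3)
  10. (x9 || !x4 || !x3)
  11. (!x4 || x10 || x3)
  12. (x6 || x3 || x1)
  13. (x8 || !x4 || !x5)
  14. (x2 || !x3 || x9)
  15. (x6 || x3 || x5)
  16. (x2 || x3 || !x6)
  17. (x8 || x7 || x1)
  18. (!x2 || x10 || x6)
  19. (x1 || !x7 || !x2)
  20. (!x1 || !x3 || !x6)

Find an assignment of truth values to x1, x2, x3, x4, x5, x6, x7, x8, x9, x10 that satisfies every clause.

x1=True  x2=False  x3=False  x4=False  x5=True  x6=False  x7=True  x8=False  x9=False  x10=False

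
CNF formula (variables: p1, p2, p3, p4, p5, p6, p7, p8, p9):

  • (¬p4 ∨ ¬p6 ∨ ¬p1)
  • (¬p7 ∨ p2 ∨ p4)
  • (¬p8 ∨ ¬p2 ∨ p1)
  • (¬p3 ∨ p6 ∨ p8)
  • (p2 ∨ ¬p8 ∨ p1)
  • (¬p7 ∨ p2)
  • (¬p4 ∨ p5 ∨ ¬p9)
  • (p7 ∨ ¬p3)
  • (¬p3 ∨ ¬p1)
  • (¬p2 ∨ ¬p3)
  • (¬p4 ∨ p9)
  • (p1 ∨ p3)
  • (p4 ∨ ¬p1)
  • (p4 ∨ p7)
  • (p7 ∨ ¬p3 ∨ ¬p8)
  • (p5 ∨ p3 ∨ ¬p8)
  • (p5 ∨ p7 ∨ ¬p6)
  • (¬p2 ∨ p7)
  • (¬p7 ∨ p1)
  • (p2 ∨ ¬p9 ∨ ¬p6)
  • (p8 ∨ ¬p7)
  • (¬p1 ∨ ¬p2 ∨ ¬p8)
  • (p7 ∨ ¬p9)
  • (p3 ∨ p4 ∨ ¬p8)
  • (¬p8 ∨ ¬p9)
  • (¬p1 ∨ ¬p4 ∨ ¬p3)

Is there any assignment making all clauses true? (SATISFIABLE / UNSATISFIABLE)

UNSATISFIABLE

p7 = True:
  propagation gives p2=True, p3=False, p1=True, p4=True; an empty clause results — contradiction.
p7 = False:
  propagation gives p3=False, p1=True, p4=True, p6=False; an empty clause results — contradiction.
Every branch closes, so no satisfying assignment exists.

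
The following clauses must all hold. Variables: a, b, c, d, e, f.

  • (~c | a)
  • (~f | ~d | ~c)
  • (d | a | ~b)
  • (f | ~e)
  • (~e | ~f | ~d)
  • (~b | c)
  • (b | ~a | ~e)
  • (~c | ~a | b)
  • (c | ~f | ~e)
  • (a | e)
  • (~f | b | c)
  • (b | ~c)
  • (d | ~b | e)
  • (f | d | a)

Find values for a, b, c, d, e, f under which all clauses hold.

a=T, b=T, c=T, d=F, e=T, f=T

Check each clause:
  1. (~c | a) — a is true.
  2. (~c | ~d | ~f) — ~d is true.
  3. (~b | d | a) — a is true.
  4. (~e | f) — f is true.
  5. (~e | ~d | ~f) — ~d is true.
  6. (~b | c) — c is true.
  7. (~e | ~a | b) — b is true.
  8. (b | ~a | ~c) — b is true.
  9. (~f | c | ~e) — c is true.
  10. (e | a) — a is true.
  11. (b | ~f | c) — b is true.
  12. (~c | b) — b is true.
  13. (d | e | ~b) — e is true.
  14. (d | f | a) — a is true.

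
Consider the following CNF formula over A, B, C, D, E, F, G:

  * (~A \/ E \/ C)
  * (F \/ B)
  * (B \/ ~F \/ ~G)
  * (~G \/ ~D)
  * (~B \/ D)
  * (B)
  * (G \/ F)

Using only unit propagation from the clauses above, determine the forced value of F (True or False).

True

Unit clause (B) sets B = True.
In (~B \/ D), ~B is now false; D must hold, so D = True.
(~D \/ ~G) with D = True leaves only ~G, so G = False.
From (G \/ F) and G = False: F = True.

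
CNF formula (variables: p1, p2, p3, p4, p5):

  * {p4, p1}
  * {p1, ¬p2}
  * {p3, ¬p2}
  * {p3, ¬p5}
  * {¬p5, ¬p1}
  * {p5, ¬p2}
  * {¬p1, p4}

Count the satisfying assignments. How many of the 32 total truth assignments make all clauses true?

The models are:
  p1=F p2=F p3=F p4=T p5=F
  p1=F p2=F p3=T p4=T p5=F
  p1=F p2=F p3=T p4=T p5=T
  p1=T p2=F p3=F p4=T p5=F
  p1=T p2=F p3=T p4=T p5=F
Count: 5.

5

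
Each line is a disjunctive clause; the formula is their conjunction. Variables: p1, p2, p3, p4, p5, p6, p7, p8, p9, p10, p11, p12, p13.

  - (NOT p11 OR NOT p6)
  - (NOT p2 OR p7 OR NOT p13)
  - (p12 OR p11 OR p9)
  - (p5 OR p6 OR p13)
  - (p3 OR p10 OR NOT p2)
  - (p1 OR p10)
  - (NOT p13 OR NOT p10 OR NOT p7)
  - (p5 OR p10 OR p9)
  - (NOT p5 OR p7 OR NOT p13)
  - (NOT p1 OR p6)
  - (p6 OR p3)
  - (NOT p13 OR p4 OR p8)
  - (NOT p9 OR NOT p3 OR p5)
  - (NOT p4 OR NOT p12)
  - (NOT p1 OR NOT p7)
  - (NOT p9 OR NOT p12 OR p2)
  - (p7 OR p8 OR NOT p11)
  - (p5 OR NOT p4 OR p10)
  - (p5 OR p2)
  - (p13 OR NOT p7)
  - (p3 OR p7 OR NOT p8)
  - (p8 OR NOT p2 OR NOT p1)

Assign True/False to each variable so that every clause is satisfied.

Set p1 = False and propagate.
  then p10 is forced to True.
Branch on p2: take p2 = True.
For the remaining variables, p3 = True, p4 = False, p5 = True, p6 = True, p7 = False, p8 = True, p9 = True, p11 = False, p12 = False, p13 = False works.
Every clause has at least one true literal under this assignment.
Check each clause:
  1. (NOT p11 OR NOT p6) — NOT p11 is true.
  2. (p7 OR NOT p2 OR NOT p13) — NOT p13 is true.
  3. (p11 OR p12 OR p9) — p9 is true.
  4. (p13 OR p6 OR p5) — p5 is true.
  5. (p10 OR NOT p2 OR p3) — p10 is true.
  6. (p10 OR p1) — p10 is true.
  7. (NOT p7 OR NOT p10 OR NOT p13) — NOT p7 is true.
  8. (p9 OR p10 OR p5) — p9 is true.
  9. (NOT p5 OR p7 OR NOT p13) — NOT p13 is true.
  10. (NOT p1 OR p6) — NOT p1 is true.
  11. (p6 OR p3) — p3 is true.
  12. (NOT p13 OR p8 OR p4) — p8 is true.
  13. (p5 OR NOT p9 OR NOT p3) — p5 is true.
  14. (NOT p12 OR NOT p4) — NOT p4 is true.
  15. (NOT p1 OR NOT p7) — NOT p7 is true.
  16. (p2 OR NOT p9 OR NOT p12) — p2 is true.
  17. (p7 OR NOT p11 OR p8) — p8 is true.
  18. (p10 OR NOT p4 OR p5) — p10 is true.
  19. (p2 OR p5) — p2 is true.
  20. (NOT p7 OR p13) — NOT p7 is true.
  21. (p3 OR NOT p8 OR p7) — p3 is true.
  22. (NOT p1 OR p8 OR NOT p2) — p8 is true.

p1=False, p2=True, p3=True, p4=False, p5=True, p6=True, p7=False, p8=True, p9=True, p10=True, p11=False, p12=False, p13=False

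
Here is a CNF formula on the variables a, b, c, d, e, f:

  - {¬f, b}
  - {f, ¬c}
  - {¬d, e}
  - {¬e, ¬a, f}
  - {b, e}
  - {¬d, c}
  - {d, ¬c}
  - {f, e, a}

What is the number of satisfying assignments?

9

Case analysis on e and f:
  e=T, f=T: remaining (a,b,c,d) ∈ {(F,T,F,F); (F,T,T,T); (T,T,F,F); (T,T,T,T)} — 4.
  e=T, f=F: remaining (a,b,c,d) ∈ {(F,F,F,F); (F,T,F,F)} — 2.
  e=F, f=T: remaining (a,b,c,d) ∈ {(F,T,F,F); (T,T,F,F)} — 2.
  e=F, f=F: remaining (a,b,c,d) ∈ {(T,T,F,F)} — 1.
Total: 4 + 2 + 2 + 1 = 9.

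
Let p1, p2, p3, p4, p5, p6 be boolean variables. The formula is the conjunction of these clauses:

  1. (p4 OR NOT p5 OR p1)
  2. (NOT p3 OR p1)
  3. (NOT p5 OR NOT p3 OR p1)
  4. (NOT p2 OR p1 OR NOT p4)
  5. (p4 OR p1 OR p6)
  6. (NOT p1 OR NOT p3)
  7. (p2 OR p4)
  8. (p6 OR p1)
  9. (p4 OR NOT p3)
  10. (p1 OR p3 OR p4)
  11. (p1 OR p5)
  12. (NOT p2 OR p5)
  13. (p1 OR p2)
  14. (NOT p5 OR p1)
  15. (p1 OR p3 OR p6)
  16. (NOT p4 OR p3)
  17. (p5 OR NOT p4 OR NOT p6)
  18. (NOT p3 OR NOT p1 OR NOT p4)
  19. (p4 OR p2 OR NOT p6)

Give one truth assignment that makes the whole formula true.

Set p1 = True and propagate.
  then p3 is forced to False.
  then p4 is forced to False.
  then p2 is forced to True.
  then p5 is forced to True.
p6 is now unconstrained; take p6 = False.

p1=T, p2=T, p3=F, p4=F, p5=T, p6=F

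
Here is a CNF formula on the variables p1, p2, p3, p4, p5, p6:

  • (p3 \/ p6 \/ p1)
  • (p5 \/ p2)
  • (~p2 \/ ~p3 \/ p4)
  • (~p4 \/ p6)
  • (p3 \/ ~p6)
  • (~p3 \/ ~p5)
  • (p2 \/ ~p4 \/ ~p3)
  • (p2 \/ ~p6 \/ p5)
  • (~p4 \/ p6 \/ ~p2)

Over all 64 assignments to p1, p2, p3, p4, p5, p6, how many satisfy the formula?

5

Satisfying assignments:
  p1=F p2=T p3=T p4=T p5=F p6=T
  p1=T p2=F p3=F p4=F p5=T p6=F
  p1=T p2=T p3=F p4=F p5=F p6=F
  p1=T p2=T p3=F p4=F p5=T p6=F
  p1=T p2=T p3=T p4=T p5=F p6=T
Count: 5.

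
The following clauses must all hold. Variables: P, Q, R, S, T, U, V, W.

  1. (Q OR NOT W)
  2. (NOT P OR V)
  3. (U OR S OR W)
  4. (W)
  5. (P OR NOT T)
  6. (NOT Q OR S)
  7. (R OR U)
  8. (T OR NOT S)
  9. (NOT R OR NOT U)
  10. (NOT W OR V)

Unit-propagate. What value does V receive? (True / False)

(W) is a unit clause: W = True.
In (Q OR NOT W), NOT W is now false; Q must hold, so Q = True.
From (S OR NOT Q) and Q = True: S = True.
(NOT S OR T): since S = True, the clause reduces to (T). T = True.
From (P OR NOT T) and T = True: P = True.
From (V OR NOT P) and P = True: V = True.

True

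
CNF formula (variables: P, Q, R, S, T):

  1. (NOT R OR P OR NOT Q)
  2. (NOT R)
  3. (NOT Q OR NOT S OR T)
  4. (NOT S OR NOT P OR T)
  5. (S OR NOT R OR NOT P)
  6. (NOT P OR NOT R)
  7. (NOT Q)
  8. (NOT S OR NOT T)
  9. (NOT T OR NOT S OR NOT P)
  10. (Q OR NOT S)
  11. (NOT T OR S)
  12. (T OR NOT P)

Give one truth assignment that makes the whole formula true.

P = F, Q = F, R = F, S = F, T = F

Check each clause:
  1. (P OR NOT Q OR NOT R) — NOT R is true.
  2. (NOT R) — NOT R is true.
  3. (T OR NOT Q OR NOT S) — NOT S is true.
  4. (NOT P OR NOT S OR T) — NOT S is true.
  5. (NOT P OR NOT R OR S) — NOT R is true.
  6. (NOT R OR NOT P) — NOT R is true.
  7. (NOT Q) — NOT Q is true.
  8. (NOT T OR NOT S) — NOT T is true.
  9. (NOT P OR NOT T OR NOT S) — NOT T is true.
  10. (NOT S OR Q) — NOT S is true.
  11. (S OR NOT T) — NOT T is true.
  12. (NOT P OR T) — NOT P is true.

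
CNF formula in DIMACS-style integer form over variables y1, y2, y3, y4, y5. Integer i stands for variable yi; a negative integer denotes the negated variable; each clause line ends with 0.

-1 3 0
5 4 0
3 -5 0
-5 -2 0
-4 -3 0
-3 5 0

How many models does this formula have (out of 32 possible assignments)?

The models are:
  y1=F y2=F y3=F y4=T y5=F
  y1=F y2=F y3=T y4=F y5=T
  y1=F y2=T y3=F y4=T y5=F
  y1=T y2=F y3=T y4=F y5=T
That's 4 in total.

4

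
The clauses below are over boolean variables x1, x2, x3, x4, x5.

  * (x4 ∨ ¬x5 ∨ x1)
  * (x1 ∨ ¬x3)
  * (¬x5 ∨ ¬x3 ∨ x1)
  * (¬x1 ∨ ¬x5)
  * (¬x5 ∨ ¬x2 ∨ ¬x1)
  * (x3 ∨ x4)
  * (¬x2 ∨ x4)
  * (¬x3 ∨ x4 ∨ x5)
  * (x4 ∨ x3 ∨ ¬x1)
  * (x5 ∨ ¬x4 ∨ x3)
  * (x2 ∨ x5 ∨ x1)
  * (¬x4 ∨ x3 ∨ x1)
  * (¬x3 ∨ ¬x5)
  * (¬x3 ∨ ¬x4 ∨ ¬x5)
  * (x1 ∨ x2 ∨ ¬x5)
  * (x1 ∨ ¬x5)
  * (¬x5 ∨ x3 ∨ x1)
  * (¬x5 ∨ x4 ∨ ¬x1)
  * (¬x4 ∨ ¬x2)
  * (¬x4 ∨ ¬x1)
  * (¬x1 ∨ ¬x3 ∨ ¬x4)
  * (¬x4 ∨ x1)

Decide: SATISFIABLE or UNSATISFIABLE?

UNSATISFIABLE

x1 = True:
  propagation gives x5=False, x4=False, x3=True; an empty clause results — contradiction.
x1 = False:
  propagation gives x3=False, x4=True; an empty clause results — contradiction.
Every branch closes, so no satisfying assignment exists.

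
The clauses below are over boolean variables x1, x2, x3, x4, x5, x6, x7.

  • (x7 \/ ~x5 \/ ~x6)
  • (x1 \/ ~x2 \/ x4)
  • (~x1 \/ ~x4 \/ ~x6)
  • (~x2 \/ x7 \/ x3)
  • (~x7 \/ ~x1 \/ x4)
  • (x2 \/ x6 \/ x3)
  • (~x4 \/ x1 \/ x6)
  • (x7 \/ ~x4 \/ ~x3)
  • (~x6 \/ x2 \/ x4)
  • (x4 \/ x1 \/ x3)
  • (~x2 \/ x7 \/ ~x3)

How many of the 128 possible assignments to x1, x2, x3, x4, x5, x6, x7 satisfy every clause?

21

Split on x4, then x1.
  x4=T, x1=T: x5 free; 3 ways for (x2,x3,x6,x7) × 2^1 = 6.
  x4=T, x1=F: 9 of the 32 assignments to (x2,x3,x5,x6,x7) work.
  x4=F, x1=T: remaining (x2,x3,x5,x6,x7) ∈ {(F,T,F,F,F); (F,T,T,F,F)} — 2.
  x4=F, x1=F: remaining (x2,x3,x5,x6,x7) ∈ {(F,T,F,F,F); (F,T,F,F,T); (F,T,T,F,F); (F,T,T,F,T)} — 4.
Total: 6 + 9 + 2 + 4 = 21.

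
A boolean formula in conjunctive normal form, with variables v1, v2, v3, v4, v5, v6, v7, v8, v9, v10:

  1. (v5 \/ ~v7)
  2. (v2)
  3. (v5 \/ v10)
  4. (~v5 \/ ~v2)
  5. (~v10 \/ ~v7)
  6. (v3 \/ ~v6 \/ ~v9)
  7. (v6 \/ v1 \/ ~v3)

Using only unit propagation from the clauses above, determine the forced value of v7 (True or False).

False

(v2) stands alone — v2 = True.
In (~v5 \/ ~v2), ~v2 is now false; ~v5 must hold, so v5 = False.
(~v7 \/ v5) with v5 = False leaves only ~v7, so v7 = False.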